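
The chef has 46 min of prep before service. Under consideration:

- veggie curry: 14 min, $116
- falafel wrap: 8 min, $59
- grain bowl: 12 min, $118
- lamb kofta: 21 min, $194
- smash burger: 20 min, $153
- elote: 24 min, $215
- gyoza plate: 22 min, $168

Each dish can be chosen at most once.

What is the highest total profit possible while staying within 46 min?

Ranking by ratio (profit/min): grain bowl 9.83, lamb kofta 9.24, elote 8.96, veggie curry 8.29.
Taking the top-ratio dishes first gives falafel wrap + grain bowl + lamb kofta for 371 (41 min).
The 20 min tied up in falafel wrap and grain bowl is better spent on elote — total rises to 409 (45 min).

409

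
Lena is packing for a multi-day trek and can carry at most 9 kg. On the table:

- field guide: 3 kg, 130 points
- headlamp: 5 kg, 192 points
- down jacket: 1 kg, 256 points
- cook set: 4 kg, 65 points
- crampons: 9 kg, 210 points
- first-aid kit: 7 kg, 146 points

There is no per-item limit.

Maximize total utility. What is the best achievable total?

2304

By utility per kg: down jacket 256.00, field guide 43.33, headlamp 38.40 lead.
Taking 9×down jacket: 9 kg used, 2304 in utility.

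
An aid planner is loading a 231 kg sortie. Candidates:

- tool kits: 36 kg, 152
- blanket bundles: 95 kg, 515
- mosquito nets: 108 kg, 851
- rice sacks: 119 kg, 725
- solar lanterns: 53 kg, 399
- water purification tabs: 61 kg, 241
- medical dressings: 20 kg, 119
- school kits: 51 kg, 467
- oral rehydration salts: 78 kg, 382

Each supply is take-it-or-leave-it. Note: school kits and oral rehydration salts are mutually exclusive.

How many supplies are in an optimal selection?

3

Best achievable people served is 1717.
mosquito nets + solar lanterns + school kits hits 1717 at 212 kg.
Every optimal selection uses 3 supplies.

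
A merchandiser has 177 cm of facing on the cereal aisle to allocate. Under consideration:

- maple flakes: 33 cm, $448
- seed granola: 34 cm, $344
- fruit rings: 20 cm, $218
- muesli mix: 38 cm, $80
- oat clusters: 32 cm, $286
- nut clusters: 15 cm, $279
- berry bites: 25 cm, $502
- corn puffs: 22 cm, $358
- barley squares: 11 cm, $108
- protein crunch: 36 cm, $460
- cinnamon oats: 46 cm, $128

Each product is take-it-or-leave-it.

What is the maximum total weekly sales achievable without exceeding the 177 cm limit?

2499

Ranking by ratio (weekly sales/cm): berry bites 20.08, nut clusters 18.60, corn puffs 16.27.
Greedy by ratio would take maple flakes + fruit rings + nut clusters + berry bites + corn puffs + barley squares + protein crunch: 162 cm used, total 2373.
Dropping fruit rings frees 20 cm; slotting in seed granola (34 cm) lifts the total to 2499 at 176 cm.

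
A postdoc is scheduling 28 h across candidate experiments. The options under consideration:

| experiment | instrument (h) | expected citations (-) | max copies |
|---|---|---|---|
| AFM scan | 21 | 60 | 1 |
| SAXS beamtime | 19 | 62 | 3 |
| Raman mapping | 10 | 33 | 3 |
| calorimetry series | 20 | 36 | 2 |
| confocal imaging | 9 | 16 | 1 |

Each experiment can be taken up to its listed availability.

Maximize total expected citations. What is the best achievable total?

Taking the top-ratio experiments first gives 2×Raman mapping for 66 (20 h).
The 20 h tied up in 2×Raman mapping is better spent on SAXS beamtime + confocal imaging — total rises to 78 (28 h).
Every other selection either busts 28 h or exceeds an availability limit or fails to beat 78.

78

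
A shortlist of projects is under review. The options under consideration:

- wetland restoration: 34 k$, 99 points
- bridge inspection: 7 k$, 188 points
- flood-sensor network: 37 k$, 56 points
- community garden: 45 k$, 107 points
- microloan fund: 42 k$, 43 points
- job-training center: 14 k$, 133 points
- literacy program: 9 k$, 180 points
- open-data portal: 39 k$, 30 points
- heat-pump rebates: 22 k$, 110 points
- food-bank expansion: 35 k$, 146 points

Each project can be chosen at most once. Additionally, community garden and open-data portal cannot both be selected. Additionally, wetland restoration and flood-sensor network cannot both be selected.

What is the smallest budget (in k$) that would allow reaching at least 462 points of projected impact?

30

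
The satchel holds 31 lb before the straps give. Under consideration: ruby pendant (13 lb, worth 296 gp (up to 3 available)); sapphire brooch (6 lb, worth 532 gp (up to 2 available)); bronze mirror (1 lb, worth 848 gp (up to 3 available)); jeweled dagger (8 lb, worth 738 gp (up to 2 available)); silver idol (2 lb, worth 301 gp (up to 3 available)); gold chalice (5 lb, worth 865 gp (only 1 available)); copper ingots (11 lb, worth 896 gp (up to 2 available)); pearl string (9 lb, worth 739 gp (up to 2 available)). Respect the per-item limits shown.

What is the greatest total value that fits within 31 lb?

5789

A density-first pass picks 3×bronze mirror + 2×jeweled dagger + 3×silver idol + gold chalice — 5788 at 30 lb.
Dropping jeweled dagger frees 8 lb; slotting in pearl string (9 lb) lifts the total to 5789 at 31 lb.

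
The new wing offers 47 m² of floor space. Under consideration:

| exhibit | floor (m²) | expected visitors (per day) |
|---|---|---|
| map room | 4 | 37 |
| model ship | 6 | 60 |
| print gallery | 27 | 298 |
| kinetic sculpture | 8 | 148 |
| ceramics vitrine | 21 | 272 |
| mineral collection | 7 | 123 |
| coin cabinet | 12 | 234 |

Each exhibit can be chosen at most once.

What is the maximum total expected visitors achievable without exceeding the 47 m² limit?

714

Filling by ratio: map room + model ship + kinetic sculpture + mineral collection + coin cabinet for 602, with 10 m² left unused.
The 11 m² tied up in map room and mineral collection is better spent on ceramics vitrine — total rises to 714 (47 m²).
Runner-up map room + kinetic sculpture + ceramics vitrine + coin cabinet tops out at 691.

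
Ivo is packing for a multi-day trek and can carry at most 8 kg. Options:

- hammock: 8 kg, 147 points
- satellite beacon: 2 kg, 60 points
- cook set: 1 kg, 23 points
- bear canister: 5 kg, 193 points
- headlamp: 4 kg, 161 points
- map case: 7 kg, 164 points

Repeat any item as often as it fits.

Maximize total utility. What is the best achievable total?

2×headlamp uses 8 of the 8 kg and totals 322.

322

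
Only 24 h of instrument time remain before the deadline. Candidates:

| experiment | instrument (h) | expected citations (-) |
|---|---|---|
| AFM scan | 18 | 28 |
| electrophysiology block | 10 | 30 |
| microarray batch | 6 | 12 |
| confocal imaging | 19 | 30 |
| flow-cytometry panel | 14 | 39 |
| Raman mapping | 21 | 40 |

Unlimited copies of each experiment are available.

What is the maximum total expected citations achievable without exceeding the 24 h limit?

Density check — electrophysiology block 3.00, flow-cytometry panel 2.79, microarray batch 2.00 are the best per h.
The ratio heuristic lands on 2×electrophysiology block (60) but leaves 4 h idle.
The 10 h tied up in electrophysiology block is better spent on flow-cytometry panel — total rises to 69 (24 h).
Nothing else within 24 h beats 69.

69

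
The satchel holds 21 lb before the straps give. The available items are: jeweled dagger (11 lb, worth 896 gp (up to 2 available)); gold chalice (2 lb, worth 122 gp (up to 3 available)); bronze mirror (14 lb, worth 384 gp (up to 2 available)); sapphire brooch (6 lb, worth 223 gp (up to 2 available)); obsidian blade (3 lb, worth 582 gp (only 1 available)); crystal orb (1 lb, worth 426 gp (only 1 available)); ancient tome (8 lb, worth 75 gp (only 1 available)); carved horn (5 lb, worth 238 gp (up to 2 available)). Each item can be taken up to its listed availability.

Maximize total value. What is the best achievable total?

2270

Jeweled dagger + 3×gold chalice + obsidian blade + crystal orb uses 21 of the 21 lb and totals 2270.
Every other selection either busts 21 lb or exceeds an availability limit or fails to beat 2270.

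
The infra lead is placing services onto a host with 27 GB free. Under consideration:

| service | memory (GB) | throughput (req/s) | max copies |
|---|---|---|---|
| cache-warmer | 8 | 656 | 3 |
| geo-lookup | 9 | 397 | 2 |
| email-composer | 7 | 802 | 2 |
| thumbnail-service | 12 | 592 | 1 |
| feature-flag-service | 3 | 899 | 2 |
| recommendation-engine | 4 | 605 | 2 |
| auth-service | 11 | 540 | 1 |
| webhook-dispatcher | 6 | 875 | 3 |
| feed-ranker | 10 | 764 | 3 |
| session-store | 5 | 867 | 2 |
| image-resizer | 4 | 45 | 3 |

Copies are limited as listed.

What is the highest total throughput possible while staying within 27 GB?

5020

Filling by ratio: 2×feature-flag-service + 2×recommendation-engine + 2×session-store for 4742, with 3 GB left unused.
Replace recommendation-engine and session-store with 2×webhook-dispatcher: the trade gains 278 net, giving 5020 at 27 GB.
No other feasible combination exceeds 5020.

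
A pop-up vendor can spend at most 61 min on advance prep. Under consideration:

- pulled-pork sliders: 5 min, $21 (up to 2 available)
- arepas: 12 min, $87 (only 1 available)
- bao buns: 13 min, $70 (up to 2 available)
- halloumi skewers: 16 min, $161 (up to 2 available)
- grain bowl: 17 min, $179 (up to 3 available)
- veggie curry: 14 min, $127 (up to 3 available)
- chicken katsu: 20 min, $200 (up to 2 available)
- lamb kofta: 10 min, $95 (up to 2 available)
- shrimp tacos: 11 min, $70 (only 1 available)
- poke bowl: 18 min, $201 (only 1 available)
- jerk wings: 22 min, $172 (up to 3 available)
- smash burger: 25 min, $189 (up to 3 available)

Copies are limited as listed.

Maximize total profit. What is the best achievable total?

A density-first pass picks pulled-pork sliders + 2×grain bowl + poke bowl — 580 at 57 min.
The 22 min tied up in pulled-pork sliders and grain bowl is better spent on halloumi skewers + lamb kofta — total rises to 636 (61 min).
No other feasible combination exceeds 636.

636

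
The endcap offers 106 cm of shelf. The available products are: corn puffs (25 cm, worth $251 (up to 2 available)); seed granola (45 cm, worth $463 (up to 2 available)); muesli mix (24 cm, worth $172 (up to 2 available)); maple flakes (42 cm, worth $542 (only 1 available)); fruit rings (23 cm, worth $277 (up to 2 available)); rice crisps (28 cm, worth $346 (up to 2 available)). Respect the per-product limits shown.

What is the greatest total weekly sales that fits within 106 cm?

1246

By weekly sales per cm: maple flakes 12.90, rice crisps 12.36, fruit rings 12.04, seed granola 10.29 lead.
Filling by ratio: maple flakes + 2×rice crisps for 1234, with 8 cm left unused.
Dropping maple flakes frees 42 cm; slotting in 2×fruit rings (46 cm) lifts the total to 1246 at 102 cm.
Every other selection either busts 106 cm or exceeds an availability limit or fails to beat 1246.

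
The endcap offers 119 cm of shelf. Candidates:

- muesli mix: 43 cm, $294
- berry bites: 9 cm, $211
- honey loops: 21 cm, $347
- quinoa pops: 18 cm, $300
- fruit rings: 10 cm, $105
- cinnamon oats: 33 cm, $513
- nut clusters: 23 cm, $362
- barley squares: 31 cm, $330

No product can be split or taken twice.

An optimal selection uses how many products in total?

Best achievable weekly sales is 1838.
For example berry bites + honey loops + quinoa pops + fruit rings + cinnamon oats + nut clusters achieves it, using 114 cm.
Every optimal selection uses 6 products.

6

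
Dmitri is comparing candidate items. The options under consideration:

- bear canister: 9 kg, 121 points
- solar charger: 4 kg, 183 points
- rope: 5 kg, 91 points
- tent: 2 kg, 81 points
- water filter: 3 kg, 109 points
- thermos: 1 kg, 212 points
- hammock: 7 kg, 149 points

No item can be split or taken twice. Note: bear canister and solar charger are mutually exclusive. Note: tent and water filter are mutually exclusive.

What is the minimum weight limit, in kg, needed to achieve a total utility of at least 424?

7

Minimise kg subject to total utility ≥ 424.
Taking solar charger + tent + thermos gives 476 (≥ 424) for 7 kg.
Below 7 kg the best achievable stays under 424.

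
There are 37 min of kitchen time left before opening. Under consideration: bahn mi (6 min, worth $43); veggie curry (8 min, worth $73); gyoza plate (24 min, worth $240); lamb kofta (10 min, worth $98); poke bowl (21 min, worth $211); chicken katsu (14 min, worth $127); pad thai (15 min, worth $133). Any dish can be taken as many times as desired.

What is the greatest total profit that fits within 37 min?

357

By profit per min: poke bowl 10.05, gyoza plate 10.00, lamb kofta 9.80 lead.
A density-first pass picks bahn mi + lamb kofta + poke bowl — 352 at 37 min.
Replace bahn mi and lamb kofta with 2×veggie curry: the trade gains 5 net, giving 357 at 37 min.
Every other selection either busts 37 min or fails to beat 357.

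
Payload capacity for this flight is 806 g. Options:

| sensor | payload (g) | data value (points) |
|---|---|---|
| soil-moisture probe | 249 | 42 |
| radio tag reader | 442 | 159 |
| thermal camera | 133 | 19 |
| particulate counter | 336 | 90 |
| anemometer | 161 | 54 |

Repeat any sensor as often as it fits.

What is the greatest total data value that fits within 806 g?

270

Greedy by ratio would take radio tag reader + 2×anemometer: 764 g used, total 267.
Replace radio tag reader with 3×anemometer: the trade gains 3 net, giving 270 at 805 g.
Every other selection either busts 806 g or fails to beat 270.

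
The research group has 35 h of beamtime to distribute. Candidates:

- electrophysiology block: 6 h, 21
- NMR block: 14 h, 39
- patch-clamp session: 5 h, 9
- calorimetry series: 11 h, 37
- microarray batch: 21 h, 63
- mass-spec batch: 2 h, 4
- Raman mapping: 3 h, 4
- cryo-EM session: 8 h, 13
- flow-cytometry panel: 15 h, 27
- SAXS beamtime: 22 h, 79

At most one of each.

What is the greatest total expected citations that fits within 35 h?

A density-first pass picks electrophysiology block + patch-clamp session + mass-spec batch + SAXS beamtime — 113 at 35 h.
Dropping electrophysiology block and patch-clamp session frees 11 h; slotting in calorimetry series (11 h) lifts the total to 120 at 35 h.
Nothing else within 35 h beats 120.

120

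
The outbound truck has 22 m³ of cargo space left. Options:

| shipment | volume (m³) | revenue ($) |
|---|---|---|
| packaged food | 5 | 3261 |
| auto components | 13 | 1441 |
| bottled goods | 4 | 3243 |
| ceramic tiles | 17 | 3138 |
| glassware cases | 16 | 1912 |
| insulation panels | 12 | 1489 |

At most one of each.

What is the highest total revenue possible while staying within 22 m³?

Ranking by ratio (revenue/m³): bottled goods 810.75, packaged food 652.20, ceramic tiles 184.59.
The ratio ordering already packs tightly: packaged food + bottled goods + insulation panels, 21 m³, 7993.
No other feasible combination exceeds 7993.

7993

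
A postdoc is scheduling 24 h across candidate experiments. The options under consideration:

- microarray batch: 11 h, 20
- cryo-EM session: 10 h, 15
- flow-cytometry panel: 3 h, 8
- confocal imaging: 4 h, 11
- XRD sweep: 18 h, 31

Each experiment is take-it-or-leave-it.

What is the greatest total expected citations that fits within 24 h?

43

Greedy by ratio would take microarray batch + flow-cytometry panel + confocal imaging: 18 h used, total 39.
The 4 h tied up in confocal imaging is better spent on cryo-EM session — total rises to 43 (24 h).
The closest alternative, confocal imaging + XRD sweep, reaches only 42.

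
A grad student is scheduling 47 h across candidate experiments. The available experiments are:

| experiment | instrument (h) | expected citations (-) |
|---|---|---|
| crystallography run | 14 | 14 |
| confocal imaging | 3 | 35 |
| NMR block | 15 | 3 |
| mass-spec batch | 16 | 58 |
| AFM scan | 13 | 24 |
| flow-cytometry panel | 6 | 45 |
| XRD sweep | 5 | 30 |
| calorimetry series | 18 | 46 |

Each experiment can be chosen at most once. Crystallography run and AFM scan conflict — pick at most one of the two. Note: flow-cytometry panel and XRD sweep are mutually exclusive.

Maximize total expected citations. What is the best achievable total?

Best packing: confocal imaging + mass-spec batch + flow-cytometry panel + calorimetry series — 43 h, 184 total.
Runner-up confocal imaging + mass-spec batch + XRD sweep + calorimetry series tops out at 169.

184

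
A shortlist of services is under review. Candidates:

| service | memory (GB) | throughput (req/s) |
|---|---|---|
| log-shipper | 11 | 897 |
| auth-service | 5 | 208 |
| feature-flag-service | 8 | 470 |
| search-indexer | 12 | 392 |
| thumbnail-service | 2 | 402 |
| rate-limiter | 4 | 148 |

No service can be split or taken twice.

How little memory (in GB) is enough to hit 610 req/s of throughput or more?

7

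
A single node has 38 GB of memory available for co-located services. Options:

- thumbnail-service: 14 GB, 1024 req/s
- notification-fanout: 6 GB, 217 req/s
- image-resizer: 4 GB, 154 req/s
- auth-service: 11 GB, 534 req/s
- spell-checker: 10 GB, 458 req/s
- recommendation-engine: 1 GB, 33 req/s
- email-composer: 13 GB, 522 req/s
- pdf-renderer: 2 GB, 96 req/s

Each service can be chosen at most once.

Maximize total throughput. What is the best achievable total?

2145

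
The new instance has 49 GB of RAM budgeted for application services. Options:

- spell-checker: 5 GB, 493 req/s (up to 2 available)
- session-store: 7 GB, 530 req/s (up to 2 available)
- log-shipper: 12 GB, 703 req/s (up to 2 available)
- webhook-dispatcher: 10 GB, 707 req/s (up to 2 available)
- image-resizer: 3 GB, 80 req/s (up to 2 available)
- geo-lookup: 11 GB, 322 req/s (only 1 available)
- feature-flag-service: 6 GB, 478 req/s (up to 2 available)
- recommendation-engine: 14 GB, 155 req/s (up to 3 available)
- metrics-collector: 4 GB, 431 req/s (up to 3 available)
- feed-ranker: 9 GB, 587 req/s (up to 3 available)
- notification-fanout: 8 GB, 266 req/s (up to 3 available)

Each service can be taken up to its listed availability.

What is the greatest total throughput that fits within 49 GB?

4295

By throughput per GB: metrics-collector 107.75, spell-checker 98.60, feature-flag-service 79.67 lead.
The ratio ordering already packs tightly: 2×spell-checker + 2×session-store + 2×feature-flag-service + 3×metrics-collector, 48 GB, 4295.
Nothing else within 49 GB beats 4295.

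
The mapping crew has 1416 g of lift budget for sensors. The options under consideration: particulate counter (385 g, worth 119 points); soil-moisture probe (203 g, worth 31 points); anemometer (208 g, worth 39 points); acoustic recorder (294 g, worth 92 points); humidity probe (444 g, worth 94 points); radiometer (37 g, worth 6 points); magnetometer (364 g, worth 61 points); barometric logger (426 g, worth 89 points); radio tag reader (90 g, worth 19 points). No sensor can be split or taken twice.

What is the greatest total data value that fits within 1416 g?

Ranking by ratio (data value/g): acoustic recorder 0.31, particulate counter 0.31, humidity probe 0.21, radio tag reader 0.21.
Greedy by ratio would take particulate counter + acoustic recorder + humidity probe + radiometer + radio tag reader: 1250 g used, total 330.
Dropping humidity probe and radiometer frees 481 g; slotting in anemometer + barometric logger (634 g) lifts the total to 358 at 1403 g.
The closest alternative, particulate counter + soil-moisture probe + acoustic recorder + humidity probe + radio tag reader, reaches only 355.

358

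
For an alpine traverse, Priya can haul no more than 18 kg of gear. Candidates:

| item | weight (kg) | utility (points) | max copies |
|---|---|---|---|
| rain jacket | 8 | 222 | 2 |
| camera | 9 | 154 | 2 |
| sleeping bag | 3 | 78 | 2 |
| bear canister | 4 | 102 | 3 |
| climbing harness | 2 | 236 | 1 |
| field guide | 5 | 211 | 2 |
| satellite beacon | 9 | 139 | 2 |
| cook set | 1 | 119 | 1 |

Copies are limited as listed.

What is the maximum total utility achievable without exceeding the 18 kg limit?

879

Greedy by ratio would take sleeping bag + climbing harness + 2×field guide + cook set: 16 kg used, total 855.
Replace sleeping bag with bear canister: the trade gains 24 net, giving 879 at 17 kg.
The spare 1 kg is too small for any remaining item, and no exchange beats 879.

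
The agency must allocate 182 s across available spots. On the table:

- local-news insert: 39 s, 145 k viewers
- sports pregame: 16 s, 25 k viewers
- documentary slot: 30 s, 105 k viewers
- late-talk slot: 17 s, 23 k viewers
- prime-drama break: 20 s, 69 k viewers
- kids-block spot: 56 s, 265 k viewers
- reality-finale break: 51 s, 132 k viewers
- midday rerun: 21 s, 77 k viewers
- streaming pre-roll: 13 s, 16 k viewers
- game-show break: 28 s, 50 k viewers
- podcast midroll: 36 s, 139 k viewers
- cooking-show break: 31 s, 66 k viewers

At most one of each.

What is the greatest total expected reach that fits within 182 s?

Local-news insert + documentary slot + kids-block spot + midday rerun + podcast midroll uses 182 of the 182 s and totals 731.
Nothing else within 182 s beats 731.

731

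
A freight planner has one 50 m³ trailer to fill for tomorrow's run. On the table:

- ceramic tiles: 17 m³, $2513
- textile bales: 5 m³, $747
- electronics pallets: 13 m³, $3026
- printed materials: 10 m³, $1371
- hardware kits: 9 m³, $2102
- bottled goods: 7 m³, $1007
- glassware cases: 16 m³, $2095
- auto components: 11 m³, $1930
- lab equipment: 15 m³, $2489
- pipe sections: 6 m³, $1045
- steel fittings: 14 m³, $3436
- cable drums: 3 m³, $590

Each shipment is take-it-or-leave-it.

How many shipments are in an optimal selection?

Best achievable revenue is 11084.
electronics pallets + hardware kits + auto components + steel fittings + cable drums hits 11084 at 50 m³.
Every optimal selection uses 5 shipments.

5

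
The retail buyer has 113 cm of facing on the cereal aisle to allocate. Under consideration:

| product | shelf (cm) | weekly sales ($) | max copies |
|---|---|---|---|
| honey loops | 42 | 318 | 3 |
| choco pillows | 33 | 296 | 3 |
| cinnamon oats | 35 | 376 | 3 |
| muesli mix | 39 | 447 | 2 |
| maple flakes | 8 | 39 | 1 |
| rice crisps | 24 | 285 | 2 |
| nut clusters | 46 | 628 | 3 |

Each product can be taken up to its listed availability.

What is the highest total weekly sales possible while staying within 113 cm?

1360

Taking the top-ratio products first gives maple flakes + 2×nut clusters for 1295 (100 cm).
The 54 cm tied up in maple flakes and nut clusters is better spent on muesli mix + rice crisps — total rises to 1360 (109 cm).
Every other selection either busts 113 cm or exceeds an availability limit or fails to beat 1360.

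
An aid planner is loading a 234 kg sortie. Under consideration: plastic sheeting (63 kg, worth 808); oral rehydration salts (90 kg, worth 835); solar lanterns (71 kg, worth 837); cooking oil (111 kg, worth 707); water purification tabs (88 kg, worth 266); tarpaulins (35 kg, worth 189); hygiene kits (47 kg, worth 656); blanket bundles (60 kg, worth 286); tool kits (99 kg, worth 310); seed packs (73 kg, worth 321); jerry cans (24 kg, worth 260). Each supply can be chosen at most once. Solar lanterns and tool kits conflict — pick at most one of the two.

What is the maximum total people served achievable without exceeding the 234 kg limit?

Ranking by ratio (people served/kg): hygiene kits 13.96, plastic sheeting 12.83, solar lanterns 11.79.
A density-first pass picks plastic sheeting + solar lanterns + hygiene kits + jerry cans — 2561 at 205 kg.
The 63 kg tied up in plastic sheeting is better spent on oral rehydration salts — total rises to 2588 (232 kg).
Next best is plastic sheeting + solar lanterns + hygiene kits + jerry cans at 2561 (205 kg) — short by 27.

2588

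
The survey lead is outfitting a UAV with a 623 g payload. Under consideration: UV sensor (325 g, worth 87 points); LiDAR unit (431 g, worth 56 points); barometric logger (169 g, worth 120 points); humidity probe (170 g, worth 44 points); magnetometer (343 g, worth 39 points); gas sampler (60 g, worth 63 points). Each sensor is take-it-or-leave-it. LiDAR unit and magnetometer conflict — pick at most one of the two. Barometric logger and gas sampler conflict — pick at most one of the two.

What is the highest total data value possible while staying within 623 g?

207

Density check — gas sampler 1.05, barometric logger 0.71, UV sensor 0.27, humidity probe 0.26 are the best per g.
Taking UV sensor + barometric logger: 494 g used, 207 in data value.
The closest alternative, UV sensor + humidity probe + gas sampler, reaches only 194.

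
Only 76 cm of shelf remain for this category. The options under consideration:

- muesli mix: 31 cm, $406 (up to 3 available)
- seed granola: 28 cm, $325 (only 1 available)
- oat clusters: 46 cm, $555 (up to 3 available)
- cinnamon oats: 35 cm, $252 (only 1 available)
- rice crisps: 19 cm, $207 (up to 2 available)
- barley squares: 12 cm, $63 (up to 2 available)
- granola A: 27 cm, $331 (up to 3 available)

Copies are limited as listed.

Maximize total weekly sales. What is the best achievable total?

886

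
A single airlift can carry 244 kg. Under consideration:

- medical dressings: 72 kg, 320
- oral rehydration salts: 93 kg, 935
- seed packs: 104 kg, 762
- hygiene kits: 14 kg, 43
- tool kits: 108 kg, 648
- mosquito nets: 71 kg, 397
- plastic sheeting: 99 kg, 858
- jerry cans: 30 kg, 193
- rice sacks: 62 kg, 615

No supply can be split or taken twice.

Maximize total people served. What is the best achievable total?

2029

Ranking by ratio (people served/kg): oral rehydration salts 10.05, rice sacks 9.92, plastic sheeting 8.67, seed packs 7.33.
Taking the top-ratio supplies first gives oral rehydration salts + hygiene kits + jerry cans + rice sacks for 1786 (199 kg).
Dropping rice sacks frees 62 kg; slotting in plastic sheeting (99 kg) lifts the total to 2029 at 236 kg.
Next best is oral rehydration salts + hygiene kits + mosquito nets + rice sacks at 1990 (240 kg) — short by 39.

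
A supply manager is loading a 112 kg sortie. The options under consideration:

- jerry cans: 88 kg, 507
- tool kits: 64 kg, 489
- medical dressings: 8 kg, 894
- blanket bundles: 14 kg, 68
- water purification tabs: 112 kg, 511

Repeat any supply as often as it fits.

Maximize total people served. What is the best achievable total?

12516

Taking 14×medical dressings: 112 kg used, 12516 in people served.
Every other selection either busts 112 kg or fails to beat 12516.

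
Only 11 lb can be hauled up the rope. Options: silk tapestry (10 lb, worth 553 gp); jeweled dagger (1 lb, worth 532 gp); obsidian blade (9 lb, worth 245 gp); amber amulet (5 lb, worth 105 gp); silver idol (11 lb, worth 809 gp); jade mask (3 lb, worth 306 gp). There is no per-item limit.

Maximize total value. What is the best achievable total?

By value per lb: jeweled dagger 532.00, jade mask 102.00, silver idol 73.55 lead.
The ratio ordering already packs tightly: 11×jeweled dagger, 11 lb, 5852.

5852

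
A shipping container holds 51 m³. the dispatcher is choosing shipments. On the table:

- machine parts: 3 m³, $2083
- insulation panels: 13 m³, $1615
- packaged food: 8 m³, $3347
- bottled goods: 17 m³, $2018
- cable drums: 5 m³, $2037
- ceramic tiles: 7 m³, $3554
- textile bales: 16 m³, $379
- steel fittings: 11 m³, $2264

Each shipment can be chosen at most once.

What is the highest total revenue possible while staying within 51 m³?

15303

By revenue per m³: machine parts 694.33, ceramic tiles 507.71, packaged food 418.38 lead.
A density-first pass picks machine parts + insulation panels + packaged food + cable drums + ceramic tiles + steel fittings — 14900 at 47 m³.
Replace insulation panels with bottled goods: the trade gains 403 net, giving 15303 at 51 m³.
Every other selection either busts 51 m³ or fails to beat 15303.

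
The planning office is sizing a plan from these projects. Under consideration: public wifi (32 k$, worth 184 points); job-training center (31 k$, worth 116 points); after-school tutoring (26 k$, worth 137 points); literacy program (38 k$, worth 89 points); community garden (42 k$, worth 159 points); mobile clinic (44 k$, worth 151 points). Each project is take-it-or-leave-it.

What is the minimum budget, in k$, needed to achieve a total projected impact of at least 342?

74

Need the lightest bundle worth ≥ 342.
public wifi + community garden reaches 343 using 74 k$.
Any bundle with less than 74 k$ falls short of 342.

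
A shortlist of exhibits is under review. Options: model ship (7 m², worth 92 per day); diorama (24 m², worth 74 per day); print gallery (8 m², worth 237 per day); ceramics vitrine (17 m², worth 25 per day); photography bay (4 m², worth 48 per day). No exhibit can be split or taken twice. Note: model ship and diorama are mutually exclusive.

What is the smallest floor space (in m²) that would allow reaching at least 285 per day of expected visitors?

Look for the lowest-floor combination reaching 285.
print gallery + photography bay reaches 285 using 12 m².
Below 12 m² the best achievable stays under 285.

12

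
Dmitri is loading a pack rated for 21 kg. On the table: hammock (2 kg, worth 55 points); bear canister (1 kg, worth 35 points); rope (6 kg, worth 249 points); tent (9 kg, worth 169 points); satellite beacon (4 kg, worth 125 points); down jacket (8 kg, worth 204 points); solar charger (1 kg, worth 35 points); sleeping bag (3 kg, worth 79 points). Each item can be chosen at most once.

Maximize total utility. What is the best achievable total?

Ranking by ratio (utility/kg): rope 41.50, bear canister 35.00, solar charger 35.00.
Filling by ratio: hammock + bear canister + rope + satellite beacon + solar charger + sleeping bag for 578, with 4 kg left unused.
Replace solar charger and sleeping bag with down jacket: the trade gains 90 net, giving 668 at 21 kg.
Hammock + rope + satellite beacon + down jacket + solar charger matches that 668 at 21 kg; no feasible combination exceeds it.

668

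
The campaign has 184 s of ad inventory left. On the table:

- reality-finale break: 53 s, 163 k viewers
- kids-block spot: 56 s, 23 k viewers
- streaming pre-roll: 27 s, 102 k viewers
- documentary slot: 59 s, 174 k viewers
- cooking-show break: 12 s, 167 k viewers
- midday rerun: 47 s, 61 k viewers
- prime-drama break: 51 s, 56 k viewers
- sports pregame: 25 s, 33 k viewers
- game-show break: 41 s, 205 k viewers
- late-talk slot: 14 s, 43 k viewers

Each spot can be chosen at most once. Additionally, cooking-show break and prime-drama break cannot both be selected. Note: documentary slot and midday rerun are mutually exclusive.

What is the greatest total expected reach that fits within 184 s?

The ratio heuristic lands on reality-finale break + streaming pre-roll + cooking-show break + sports pregame + game-show break + late-talk slot (713) but leaves 12 s idle.
Replace streaming pre-roll and sports pregame with documentary slot: the trade gains 39 net, giving 752 at 179 s.
Every other selection either busts 184 s or breaks a pairing rule or fails to beat 752.

752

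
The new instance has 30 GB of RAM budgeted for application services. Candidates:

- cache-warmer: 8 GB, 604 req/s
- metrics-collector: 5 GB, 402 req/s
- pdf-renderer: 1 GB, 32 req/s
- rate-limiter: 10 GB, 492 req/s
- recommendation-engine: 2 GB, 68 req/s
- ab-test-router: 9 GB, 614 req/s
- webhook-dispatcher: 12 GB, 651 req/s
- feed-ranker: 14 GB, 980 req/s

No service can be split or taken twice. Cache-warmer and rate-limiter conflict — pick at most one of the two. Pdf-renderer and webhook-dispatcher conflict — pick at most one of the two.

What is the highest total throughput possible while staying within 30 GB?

By throughput per GB: metrics-collector 80.40, cache-warmer 75.50, feed-ranker 70.00 lead.
Taking cache-warmer + metrics-collector + pdf-renderer + recommendation-engine + feed-ranker: 30 GB used, 2086 in throughput.

2086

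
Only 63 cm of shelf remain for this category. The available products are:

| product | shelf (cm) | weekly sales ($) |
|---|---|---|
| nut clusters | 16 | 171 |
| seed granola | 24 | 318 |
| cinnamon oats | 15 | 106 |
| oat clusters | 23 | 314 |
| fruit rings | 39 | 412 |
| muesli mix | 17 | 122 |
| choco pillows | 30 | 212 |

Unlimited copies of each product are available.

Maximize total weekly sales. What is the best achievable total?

803

The ratio heuristic lands on nut clusters + 2×oat clusters (799) but leaves 1 cm idle.
Replace oat clusters with seed granola: the trade gains 4 net, giving 803 at 63 cm.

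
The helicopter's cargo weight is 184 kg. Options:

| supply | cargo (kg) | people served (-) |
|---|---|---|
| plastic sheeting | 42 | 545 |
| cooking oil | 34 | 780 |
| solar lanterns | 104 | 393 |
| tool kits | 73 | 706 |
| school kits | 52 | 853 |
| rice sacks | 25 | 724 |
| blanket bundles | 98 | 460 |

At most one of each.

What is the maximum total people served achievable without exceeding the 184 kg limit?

3063

Filling by ratio: plastic sheeting + cooking oil + school kits + rice sacks for 2902, with 31 kg left unused.
Dropping plastic sheeting frees 42 kg; slotting in tool kits (73 kg) lifts the total to 3063 at 184 kg.
Every other selection either busts 184 kg or fails to beat 3063.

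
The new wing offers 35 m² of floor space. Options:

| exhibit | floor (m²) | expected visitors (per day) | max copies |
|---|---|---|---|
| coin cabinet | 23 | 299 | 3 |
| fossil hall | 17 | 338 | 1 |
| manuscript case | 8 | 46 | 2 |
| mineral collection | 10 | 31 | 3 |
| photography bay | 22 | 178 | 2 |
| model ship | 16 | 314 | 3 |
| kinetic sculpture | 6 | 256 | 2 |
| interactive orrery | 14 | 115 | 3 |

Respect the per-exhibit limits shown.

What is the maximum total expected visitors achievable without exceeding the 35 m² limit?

Density check — kinetic sculpture 42.67, fossil hall 19.88, model ship 19.62, coin cabinet 13.00 are the best per m².
The ratio ordering already packs tightly: fossil hall + 2×kinetic sculpture, 29 m², 850.
Nothing else within 35 m² beats 850.

850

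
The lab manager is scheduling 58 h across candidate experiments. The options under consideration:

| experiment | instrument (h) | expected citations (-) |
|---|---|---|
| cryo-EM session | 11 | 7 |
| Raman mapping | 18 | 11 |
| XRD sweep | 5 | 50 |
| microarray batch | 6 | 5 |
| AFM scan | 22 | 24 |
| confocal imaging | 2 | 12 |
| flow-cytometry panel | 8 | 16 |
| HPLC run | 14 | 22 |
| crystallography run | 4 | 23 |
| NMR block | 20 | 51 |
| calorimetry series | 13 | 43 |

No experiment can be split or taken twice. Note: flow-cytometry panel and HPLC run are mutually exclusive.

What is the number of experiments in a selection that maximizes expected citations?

The maximum expected citations within 58 h is 201.
For example XRD sweep + confocal imaging + HPLC run + crystallography run + NMR block + calorimetry series achieves it, using 58 h.
All optima have 6 experiments.

6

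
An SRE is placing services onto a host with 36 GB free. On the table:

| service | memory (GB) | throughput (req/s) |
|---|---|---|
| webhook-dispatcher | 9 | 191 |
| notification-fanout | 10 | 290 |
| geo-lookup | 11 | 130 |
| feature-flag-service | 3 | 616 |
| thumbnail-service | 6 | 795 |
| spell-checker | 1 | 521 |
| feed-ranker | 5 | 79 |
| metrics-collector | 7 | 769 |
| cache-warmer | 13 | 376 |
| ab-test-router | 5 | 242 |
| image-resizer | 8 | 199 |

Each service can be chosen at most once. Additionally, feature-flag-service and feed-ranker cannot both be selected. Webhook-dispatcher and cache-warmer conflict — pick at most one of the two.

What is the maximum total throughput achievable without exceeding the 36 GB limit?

3319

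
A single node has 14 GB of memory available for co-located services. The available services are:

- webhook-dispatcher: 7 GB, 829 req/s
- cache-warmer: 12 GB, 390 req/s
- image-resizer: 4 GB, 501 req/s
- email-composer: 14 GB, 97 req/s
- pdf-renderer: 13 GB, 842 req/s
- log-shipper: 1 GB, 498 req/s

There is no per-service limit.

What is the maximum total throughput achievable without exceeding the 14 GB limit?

6972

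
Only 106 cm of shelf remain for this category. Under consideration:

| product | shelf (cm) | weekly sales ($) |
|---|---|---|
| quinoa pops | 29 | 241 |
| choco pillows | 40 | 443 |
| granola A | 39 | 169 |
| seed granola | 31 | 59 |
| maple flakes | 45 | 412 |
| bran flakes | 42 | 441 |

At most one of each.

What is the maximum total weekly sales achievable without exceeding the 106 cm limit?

884

By weekly sales per cm: choco pillows 11.07, bran flakes 10.50, maple flakes 9.16, quinoa pops 8.31 lead.
The ratio ordering already packs tightly: choco pillows + bran flakes, 82 cm, 884.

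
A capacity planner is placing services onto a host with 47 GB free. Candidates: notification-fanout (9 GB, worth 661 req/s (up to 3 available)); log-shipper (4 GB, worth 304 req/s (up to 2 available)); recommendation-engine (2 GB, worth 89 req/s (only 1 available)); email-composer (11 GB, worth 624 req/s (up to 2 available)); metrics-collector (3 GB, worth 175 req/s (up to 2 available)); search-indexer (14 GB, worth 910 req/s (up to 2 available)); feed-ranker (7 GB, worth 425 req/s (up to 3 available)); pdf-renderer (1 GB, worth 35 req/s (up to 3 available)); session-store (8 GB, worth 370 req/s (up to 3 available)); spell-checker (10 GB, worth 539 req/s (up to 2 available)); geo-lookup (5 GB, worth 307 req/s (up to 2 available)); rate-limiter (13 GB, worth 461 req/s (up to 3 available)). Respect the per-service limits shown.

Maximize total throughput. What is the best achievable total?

3323

Density check — log-shipper 76.00, notification-fanout 73.44, search-indexer 65.00, geo-lookup 61.40 are the best per GB.
Taking the top-ratio services first gives 3×notification-fanout + 2×log-shipper + recommendation-engine + 2×geo-lookup for 3294 (47 GB).
Replace recommendation-engine and geo-lookup with feed-ranker: the trade gains 29 net, giving 3323 at 47 GB.
No other feasible combination exceeds 3323.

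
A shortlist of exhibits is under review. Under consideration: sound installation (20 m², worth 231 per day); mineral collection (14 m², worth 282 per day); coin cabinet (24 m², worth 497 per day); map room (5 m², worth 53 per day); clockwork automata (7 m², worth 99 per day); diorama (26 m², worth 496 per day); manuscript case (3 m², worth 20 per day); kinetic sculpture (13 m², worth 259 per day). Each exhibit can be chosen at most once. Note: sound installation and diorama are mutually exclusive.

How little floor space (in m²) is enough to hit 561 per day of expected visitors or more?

30

Need the lightest bundle worth ≥ 561.
mineral collection + manuscript case + kinetic sculpture: 561 expected visitors at 30 m².
No combination under 30 m² hits 561.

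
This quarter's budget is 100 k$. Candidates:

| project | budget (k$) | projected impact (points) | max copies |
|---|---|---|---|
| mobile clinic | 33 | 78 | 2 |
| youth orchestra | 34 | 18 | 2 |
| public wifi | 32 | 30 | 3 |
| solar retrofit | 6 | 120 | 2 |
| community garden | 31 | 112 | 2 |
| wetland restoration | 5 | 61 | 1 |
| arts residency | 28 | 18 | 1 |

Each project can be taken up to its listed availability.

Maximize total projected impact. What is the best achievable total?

Density check — solar retrofit 20.00, wetland restoration 12.20, community garden 3.61 are the best per k$.
Taking 2×solar retrofit + 2×community garden + wetland restoration: 79 k$ used, 525 in projected impact.
Nothing else within 100 k$ beats 525.

525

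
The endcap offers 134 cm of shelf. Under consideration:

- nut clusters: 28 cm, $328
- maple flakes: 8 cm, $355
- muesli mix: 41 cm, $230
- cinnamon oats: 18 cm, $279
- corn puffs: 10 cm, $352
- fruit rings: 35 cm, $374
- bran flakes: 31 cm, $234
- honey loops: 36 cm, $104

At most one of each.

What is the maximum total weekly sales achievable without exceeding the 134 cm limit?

1922

By weekly sales per cm: maple flakes 44.38, corn puffs 35.20, cinnamon oats 15.50 lead.
Taking nut clusters + maple flakes + cinnamon oats + corn puffs + fruit rings + bran flakes: 130 cm used, 1922 in weekly sales.
No other feasible combination exceeds 1922.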